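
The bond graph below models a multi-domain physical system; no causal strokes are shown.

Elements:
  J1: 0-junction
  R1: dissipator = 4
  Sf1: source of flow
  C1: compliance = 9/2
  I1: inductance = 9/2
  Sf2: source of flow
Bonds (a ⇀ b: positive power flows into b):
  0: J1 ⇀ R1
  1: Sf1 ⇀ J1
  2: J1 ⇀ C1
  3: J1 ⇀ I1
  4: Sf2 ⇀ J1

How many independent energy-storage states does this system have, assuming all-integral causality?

2  (C1, I1 all integral)

β1 stroke at Sf1  (Sf1: flow source, stroke at near end)
β4 stroke at Sf2  (Sf2 (Sf) sets flow on bond)
β2 stroke at J1  (prefer integral on C1)
β0 stroke at R1  (J1: bond 2 brought effort, rest push out)
β3 stroke at I1  (J1: bond 2 brought effort, rest push out)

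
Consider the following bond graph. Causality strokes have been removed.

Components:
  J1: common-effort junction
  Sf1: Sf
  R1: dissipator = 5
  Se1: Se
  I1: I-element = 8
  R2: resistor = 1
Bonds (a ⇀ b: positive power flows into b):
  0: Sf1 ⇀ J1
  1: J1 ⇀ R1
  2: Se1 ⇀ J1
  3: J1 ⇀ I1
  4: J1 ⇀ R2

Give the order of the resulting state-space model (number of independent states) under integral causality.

1  (I1 all integral)

bond 0 stroke→Sf1  (source Sf1 imposes f)
bond 2 stroke→J1  (Se1: effort source, stroke at far end)
bond 1 stroke→R1  (J1: bond 2 brought effort, rest push out)
bond 3 stroke→I1  (J1: bond 2 brought effort, rest push out)
bond 4 stroke→R2  (0-jn J1 has e-setter on 2)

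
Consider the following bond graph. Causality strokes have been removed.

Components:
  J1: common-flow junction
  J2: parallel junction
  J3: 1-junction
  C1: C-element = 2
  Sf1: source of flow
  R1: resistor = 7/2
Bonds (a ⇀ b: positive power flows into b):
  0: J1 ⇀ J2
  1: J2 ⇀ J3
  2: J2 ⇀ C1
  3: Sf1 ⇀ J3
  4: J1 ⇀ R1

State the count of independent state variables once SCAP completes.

1  (C1 all integral)

β3 stroke→Sf1  (Sf1 (Sf) sets flow on bond)
β1 stroke→J3  (J3: bond 3 brought flow, rest push out)
β2 stroke→J2  (prefer integral on C1)
β0 stroke→J1  (common-e at J2 fixed by 2)
β4 stroke→R1  (J1: last free bond brings flow in)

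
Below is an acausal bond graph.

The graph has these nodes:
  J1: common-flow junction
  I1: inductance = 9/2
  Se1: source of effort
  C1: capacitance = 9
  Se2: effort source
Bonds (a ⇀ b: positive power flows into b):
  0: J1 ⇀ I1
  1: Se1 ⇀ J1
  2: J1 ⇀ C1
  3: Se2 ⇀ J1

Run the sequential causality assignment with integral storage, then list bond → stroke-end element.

β0 |I1
β1 |J1
β2 |J1
β3 |J1

#1 |J1  (Se1 (Se) sets effort on bond)
#3 |J1  (Se2 (Se) sets effort on bond)
#0 |I1  (I1: I, integral causality)
#2 |J1  (1-jn J1 has f-setter on 0)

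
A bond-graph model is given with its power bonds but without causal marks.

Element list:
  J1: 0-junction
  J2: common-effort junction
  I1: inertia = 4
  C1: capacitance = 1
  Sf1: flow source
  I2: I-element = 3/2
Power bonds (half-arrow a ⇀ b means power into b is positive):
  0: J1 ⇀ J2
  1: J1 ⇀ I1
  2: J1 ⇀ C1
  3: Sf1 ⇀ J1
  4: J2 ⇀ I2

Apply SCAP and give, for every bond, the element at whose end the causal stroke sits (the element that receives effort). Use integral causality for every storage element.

b0 stroke→J2
b1 stroke→I1
b2 stroke→J1
b3 stroke→Sf1
b4 stroke→I2

β3 |Sf1  (Sf1 fixes flow; stroke at Sf1)
β1 |I1  (I1 integral (f out))
β2 |J1  (C1: C, integral causality)
β0 |J2  (0-jn J1 has e-setter on 2)
β4 |I2  (J2 effort already set via bond 0)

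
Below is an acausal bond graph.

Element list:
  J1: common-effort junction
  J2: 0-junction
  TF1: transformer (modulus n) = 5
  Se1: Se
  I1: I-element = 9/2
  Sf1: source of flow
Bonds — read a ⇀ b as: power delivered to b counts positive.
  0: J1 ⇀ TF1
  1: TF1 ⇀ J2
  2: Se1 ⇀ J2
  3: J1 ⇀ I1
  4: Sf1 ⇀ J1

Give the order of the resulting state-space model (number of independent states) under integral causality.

b2 |J2  (Se1 (Se) sets effort on bond)
b4 |Sf1  (Sf1 fixes flow; stroke at Sf1)
b1 |TF1  (J2 effort already set via bond 2)
b0 |J1  (through TF1, causality passes straight; one stroke at TF1)
b3 |I1  (common-e at J1 fixed by 0)

1  (I1 all integral)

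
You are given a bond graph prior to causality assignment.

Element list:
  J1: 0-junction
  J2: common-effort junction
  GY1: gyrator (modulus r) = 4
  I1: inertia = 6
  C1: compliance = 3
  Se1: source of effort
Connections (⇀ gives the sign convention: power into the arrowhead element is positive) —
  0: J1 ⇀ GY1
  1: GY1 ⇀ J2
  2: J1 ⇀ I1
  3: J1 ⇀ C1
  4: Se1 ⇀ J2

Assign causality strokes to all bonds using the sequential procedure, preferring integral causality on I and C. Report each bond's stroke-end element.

b0 →GY1
b1 →GY1
b2 →I1
b3 →J1
b4 →J2

β4 |J2  (source Se1 imposes e)
β1 |GY1  (0-jn J2 has e-setter on 4)
β0 |GY1  (GY1: gyrator matches bond 1)
β2 |I1  (I1 outputs flow p/I1)
β3 |J1  (closing 0-jn rule on J1)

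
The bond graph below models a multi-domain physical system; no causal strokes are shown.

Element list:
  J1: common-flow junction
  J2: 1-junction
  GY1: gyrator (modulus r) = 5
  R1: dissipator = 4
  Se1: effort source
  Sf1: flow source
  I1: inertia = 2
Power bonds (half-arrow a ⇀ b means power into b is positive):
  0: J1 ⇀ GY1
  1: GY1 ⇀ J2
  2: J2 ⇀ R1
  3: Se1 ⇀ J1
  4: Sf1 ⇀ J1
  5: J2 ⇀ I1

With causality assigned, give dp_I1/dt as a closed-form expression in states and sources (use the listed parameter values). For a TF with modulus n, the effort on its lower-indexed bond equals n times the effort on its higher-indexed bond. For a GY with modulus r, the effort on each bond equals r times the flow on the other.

dp_I1/dt = 5*F_Sf1 - 2*p_I1

bond 3 |J1  (Se1 fixes effort; stroke away)
bond 4 |Sf1  (Sf1 (Sf) sets flow on bond)
bond 0 |J1  (J1: bond 4 brought flow, rest push out)
bond 1 |J2  (through GY1, causality inverts; strokes same side of GY1)
bond 5 |I1  (I1: I, integral causality)
bond 2 |J2  (common-f at J2 fixed by 5)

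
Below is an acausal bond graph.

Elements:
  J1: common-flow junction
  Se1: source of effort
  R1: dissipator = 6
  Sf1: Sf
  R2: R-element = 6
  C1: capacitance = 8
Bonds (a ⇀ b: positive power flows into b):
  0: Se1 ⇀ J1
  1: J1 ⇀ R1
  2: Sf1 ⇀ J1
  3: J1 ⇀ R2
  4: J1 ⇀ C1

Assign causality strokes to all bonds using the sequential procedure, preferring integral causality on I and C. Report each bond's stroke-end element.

#0 →J1
#1 →J1
#2 →Sf1
#3 →J1
#4 →J1

b0 stroke→J1  (Se1 fixes effort; stroke away)
b2 stroke→Sf1  (Sf1: flow source, stroke at near end)
b1 stroke→J1  (common-f at J1 fixed by 2)
b3 stroke→J1  (1-jn J1 has f-setter on 2)
b4 stroke→J1  (common-f at J1 fixed by 2)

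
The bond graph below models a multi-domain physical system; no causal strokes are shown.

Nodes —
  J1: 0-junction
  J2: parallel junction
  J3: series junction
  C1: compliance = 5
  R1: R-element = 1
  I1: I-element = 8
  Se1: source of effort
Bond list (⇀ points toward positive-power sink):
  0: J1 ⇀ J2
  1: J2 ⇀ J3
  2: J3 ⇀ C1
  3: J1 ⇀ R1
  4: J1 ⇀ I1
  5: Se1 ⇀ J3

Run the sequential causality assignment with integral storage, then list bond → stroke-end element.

#5 |J3  (Se1: effort source, stroke at far end)
#2 |J3  (C1 outputs effort q/C1)
#1 |J2  (J3 needs exactly one f-in)
#0 |J1  (0-jn J2 has e-setter on 1)
#3 |R1  (J1 effort already set via bond 0)
#4 |I1  (J1 effort already set via bond 0)

bond 0 |J1
bond 1 |J2
bond 2 |J3
bond 3 |R1
bond 4 |I1
bond 5 |J3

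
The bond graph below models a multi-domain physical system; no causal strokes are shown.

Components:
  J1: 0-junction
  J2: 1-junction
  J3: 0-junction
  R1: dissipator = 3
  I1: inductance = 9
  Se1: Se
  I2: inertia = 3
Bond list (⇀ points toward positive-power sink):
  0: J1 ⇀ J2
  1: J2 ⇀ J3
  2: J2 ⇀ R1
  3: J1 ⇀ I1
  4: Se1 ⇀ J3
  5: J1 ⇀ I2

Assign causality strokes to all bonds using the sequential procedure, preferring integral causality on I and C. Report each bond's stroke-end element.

bond 0 stroke at J1
bond 1 stroke at J2
bond 2 stroke at J2
bond 3 stroke at I1
bond 4 stroke at J3
bond 5 stroke at I2

#4 →J3  (Se1 (Se) sets effort on bond)
#1 →J2  (J3 effort already set via bond 4)
#3 →I1  (I1 outputs flow p/I1)
#5 →I2  (I2: I, integral causality)
#0 →J1  (J1: last free bond brings effort in)
#2 →J2  (J2 flow already set via bond 0)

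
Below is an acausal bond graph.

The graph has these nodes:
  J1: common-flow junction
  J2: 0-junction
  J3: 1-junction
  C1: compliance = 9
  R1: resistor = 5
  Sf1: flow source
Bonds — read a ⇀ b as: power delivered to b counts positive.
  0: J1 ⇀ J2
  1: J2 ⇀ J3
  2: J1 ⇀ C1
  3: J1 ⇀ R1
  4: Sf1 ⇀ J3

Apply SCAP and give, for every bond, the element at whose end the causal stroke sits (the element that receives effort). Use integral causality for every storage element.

β0 stroke at J2
β1 stroke at J3
β2 stroke at J1
β3 stroke at J1
β4 stroke at Sf1

bond 4 →Sf1  (Sf1 (Sf) sets flow on bond)
bond 1 →J3  (J3 flow already set via bond 4)
bond 0 →J2  (J2: last free bond brings effort in)
bond 2 →J1  (J1: bond 0 brought flow, rest push out)
bond 3 →J1  (J1 flow already set via bond 0)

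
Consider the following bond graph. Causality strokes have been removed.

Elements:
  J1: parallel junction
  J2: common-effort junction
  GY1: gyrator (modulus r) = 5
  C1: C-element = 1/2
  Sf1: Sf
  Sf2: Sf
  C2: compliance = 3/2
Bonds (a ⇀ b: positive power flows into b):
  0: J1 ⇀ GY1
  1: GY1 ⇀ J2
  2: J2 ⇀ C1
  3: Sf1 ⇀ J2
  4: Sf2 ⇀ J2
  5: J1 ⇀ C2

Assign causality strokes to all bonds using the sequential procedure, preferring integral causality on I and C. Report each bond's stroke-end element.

bond 0 stroke at GY1
bond 1 stroke at GY1
bond 2 stroke at J2
bond 3 stroke at Sf1
bond 4 stroke at Sf2
bond 5 stroke at J1

β3 →Sf1  (Sf1 fixes flow; stroke at Sf1)
β4 →Sf2  (Sf2 (Sf) sets flow on bond)
β2 →J2  (C1 integral (e out))
β1 →GY1  (J2: bond 2 brought effort, rest push out)
β0 →GY1  (GY1 both-in/both-out from 1)
β5 →J1  (closing 0-jn rule on J1)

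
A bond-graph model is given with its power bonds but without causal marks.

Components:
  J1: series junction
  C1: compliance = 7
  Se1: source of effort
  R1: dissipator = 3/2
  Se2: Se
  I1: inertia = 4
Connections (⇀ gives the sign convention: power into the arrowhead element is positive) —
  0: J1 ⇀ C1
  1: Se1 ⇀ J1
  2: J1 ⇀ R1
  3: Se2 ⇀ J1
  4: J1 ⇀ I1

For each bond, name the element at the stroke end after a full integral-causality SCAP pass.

#1 →J1  (source Se1 imposes e)
#3 →J1  (Se2 fixes effort; stroke away)
#0 →J1  (C1: C, integral causality)
#4 →I1  (I1 integral (f out))
#2 →J1  (1-jn J1 has f-setter on 4)

#0 stroke→J1
#1 stroke→J1
#2 stroke→J1
#3 stroke→J1
#4 stroke→I1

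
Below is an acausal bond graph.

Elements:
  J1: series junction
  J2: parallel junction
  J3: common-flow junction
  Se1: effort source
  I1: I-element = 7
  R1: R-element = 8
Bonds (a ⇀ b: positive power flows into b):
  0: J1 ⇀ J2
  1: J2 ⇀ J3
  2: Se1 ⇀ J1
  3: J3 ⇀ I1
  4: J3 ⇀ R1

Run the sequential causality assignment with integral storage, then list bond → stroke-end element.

bond 0 stroke→J2
bond 1 stroke→J3
bond 2 stroke→J1
bond 3 stroke→I1
bond 4 stroke→J3

b2 →J1  (Se1 (Se) sets effort on bond)
b0 →J2  (only one flow-in slot at J1)
b1 →J3  (J2: bond 0 brought effort, rest push out)
b3 →I1  (I1 outputs flow p/I1)
b4 →J3  (1-jn J3 has f-setter on 3)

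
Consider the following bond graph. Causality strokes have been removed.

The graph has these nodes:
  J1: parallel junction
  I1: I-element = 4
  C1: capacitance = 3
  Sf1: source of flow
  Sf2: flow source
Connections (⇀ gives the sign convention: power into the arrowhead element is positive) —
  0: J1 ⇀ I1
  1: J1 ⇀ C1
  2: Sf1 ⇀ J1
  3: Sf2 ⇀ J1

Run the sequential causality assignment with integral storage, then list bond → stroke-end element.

β2 stroke at Sf1  (Sf1 (Sf) sets flow on bond)
β3 stroke at Sf2  (Sf2: flow source, stroke at near end)
β0 stroke at I1  (I1 outputs flow p/I1)
β1 stroke at J1  (closing 0-jn rule on J1)

bond 0 stroke→I1
bond 1 stroke→J1
bond 2 stroke→Sf1
bond 3 stroke→Sf2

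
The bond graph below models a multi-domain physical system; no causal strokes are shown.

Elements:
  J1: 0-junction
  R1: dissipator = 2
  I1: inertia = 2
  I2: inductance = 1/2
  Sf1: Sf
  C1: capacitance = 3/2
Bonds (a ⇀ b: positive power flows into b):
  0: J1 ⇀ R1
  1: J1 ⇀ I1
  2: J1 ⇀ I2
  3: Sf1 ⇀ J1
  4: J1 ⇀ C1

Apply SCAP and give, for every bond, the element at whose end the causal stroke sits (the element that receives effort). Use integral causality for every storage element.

b0 |R1
b1 |I1
b2 |I2
b3 |Sf1
b4 |J1

β3 |Sf1  (Sf1 (Sf) sets flow on bond)
β1 |I1  (I1: I, integral causality)
β2 |I2  (I2 outputs flow p/I2)
β4 |J1  (prefer integral on C1)
β0 |R1  (common-e at J1 fixed by 4)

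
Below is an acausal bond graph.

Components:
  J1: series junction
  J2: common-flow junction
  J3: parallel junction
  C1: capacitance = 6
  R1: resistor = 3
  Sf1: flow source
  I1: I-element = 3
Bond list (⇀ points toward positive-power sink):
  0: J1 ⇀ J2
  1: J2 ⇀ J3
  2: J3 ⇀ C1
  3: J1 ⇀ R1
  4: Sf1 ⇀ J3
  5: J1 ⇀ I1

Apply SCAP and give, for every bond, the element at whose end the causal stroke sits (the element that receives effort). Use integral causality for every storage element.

β0 stroke→J1
β1 stroke→J2
β2 stroke→J3
β3 stroke→J1
β4 stroke→Sf1
β5 stroke→I1

β4 stroke→Sf1  (Sf1 (Sf) sets flow on bond)
β2 stroke→J3  (C1: C, integral causality)
β1 stroke→J2  (J3 effort already set via bond 2)
β0 stroke→J1  (only one flow-in slot at J2)
β5 stroke→I1  (I1 integral (f out))
β3 stroke→J1  (1-jn J1 has f-setter on 5)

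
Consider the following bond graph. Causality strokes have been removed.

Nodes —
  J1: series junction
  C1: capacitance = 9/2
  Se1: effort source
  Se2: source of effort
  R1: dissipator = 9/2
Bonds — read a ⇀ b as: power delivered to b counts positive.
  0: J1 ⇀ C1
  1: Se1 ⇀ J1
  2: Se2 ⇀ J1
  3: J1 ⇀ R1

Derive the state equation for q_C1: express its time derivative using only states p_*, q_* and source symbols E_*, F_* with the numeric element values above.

dq_C1/dt = 2*E_Se1/9 + 2*E_Se2/9 - 4*q_C1/81

b1 stroke→J1  (Se1 (Se) sets effort on bond)
b2 stroke→J1  (Se2 fixes effort; stroke away)
b0 stroke→J1  (C1: C, integral causality)
b3 stroke→R1  (J1 needs exactly one f-in)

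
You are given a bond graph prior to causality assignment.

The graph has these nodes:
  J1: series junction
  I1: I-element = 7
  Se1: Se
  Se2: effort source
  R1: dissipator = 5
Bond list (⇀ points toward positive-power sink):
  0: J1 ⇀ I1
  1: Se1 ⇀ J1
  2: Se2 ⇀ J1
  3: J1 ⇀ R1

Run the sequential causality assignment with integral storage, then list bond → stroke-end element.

bond 1 →J1  (Se1 fixes effort; stroke away)
bond 2 →J1  (Se2 fixes effort; stroke away)
bond 0 →I1  (prefer integral on I1)
bond 3 →J1  (1-jn J1 has f-setter on 0)

β0 |I1
β1 |J1
β2 |J1
β3 |J1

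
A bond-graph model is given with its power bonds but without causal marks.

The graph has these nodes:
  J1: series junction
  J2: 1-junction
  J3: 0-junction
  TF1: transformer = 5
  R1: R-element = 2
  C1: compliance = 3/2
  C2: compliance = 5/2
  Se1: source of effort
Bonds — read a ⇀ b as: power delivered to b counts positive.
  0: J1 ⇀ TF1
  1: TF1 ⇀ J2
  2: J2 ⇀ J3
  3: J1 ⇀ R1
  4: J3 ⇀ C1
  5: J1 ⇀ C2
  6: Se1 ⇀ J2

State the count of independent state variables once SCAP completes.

#6 →J2  (Se1: effort source, stroke at far end)
#4 →J3  (prefer integral on C1)
#2 →J2  (J3 effort already set via bond 4)
#1 →TF1  (J2: last free bond brings flow in)
#0 →J1  (TF1: transformer flips bond 1)
#5 →J1  (prefer integral on C2)
#3 →R1  (J1: last free bond brings flow in)

2  (C1, C2 all integral)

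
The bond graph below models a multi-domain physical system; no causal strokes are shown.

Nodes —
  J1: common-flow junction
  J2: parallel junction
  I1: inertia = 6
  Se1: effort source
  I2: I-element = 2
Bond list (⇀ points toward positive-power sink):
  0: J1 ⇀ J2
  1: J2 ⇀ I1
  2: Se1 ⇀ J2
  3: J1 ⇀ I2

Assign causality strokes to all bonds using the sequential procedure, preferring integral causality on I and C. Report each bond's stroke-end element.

β0 |J1
β1 |I1
β2 |J2
β3 |I2

β2 →J2  (source Se1 imposes e)
β0 →J1  (J2: bond 2 brought effort, rest push out)
β1 →I1  (J2: bond 2 brought effort, rest push out)
β3 →I2  (J1: last free bond brings flow in)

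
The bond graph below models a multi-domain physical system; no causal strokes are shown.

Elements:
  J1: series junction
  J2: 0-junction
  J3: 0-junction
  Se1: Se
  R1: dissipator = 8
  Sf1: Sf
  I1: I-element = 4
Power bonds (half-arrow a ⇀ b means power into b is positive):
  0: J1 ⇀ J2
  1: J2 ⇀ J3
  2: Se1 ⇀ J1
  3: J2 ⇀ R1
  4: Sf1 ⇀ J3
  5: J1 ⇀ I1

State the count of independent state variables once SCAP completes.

1  (I1 all integral)

β2 |J1  (source Se1 imposes e)
β4 |Sf1  (Sf1 (Sf) sets flow on bond)
β1 |J3  (J3 needs exactly one e-in)
β5 |I1  (I1 outputs flow p/I1)
β0 |J1  (common-f at J1 fixed by 5)
β3 |J2  (closing 0-jn rule on J2)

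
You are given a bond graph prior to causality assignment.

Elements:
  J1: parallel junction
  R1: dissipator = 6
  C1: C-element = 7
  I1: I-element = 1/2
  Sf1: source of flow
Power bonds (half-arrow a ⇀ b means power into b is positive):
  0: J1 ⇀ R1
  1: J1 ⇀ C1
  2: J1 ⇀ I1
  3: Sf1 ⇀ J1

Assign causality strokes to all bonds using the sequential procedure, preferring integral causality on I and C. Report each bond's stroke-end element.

#3 →Sf1  (Sf1 (Sf) sets flow on bond)
#1 →J1  (C1: C, integral causality)
#0 →R1  (0-jn J1 has e-setter on 1)
#2 →I1  (0-jn J1 has e-setter on 1)

bond 0 stroke→R1
bond 1 stroke→J1
bond 2 stroke→I1
bond 3 stroke→Sf1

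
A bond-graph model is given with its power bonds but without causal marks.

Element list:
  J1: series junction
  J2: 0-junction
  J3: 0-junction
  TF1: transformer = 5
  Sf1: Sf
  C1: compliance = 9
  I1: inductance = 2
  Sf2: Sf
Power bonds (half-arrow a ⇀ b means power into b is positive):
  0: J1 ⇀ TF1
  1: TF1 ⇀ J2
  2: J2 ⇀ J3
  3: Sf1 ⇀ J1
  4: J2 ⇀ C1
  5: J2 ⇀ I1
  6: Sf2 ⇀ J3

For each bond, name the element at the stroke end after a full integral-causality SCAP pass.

b3 →Sf1  (source Sf1 imposes f)
b6 →Sf2  (Sf2 fixes flow; stroke at Sf2)
b0 →J1  (J1 flow already set via bond 3)
b2 →J3  (closing 0-jn rule on J3)
b1 →TF1  (TF TF1: opposite of bond 0)
b4 →J2  (prefer integral on C1)
b5 →I1  (J2: bond 4 brought effort, rest push out)

b0 stroke→J1
b1 stroke→TF1
b2 stroke→J3
b3 stroke→Sf1
b4 stroke→J2
b5 stroke→I1
b6 stroke→Sf2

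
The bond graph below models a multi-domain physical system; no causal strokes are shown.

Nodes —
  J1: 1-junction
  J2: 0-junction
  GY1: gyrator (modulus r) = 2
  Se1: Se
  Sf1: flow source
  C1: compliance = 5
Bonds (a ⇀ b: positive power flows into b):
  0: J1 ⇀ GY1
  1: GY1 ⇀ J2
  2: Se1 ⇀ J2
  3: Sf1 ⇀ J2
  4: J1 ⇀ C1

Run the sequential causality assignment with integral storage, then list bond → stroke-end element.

β2 →J2  (Se1 (Se) sets effort on bond)
β3 →Sf1  (Sf1: flow source, stroke at near end)
β1 →GY1  (J2: bond 2 brought effort, rest push out)
β0 →GY1  (GY GY1: same side as bond 1)
β4 →J1  (1-jn J1 has f-setter on 0)

#0 stroke→GY1
#1 stroke→GY1
#2 stroke→J2
#3 stroke→Sf1
#4 stroke→J1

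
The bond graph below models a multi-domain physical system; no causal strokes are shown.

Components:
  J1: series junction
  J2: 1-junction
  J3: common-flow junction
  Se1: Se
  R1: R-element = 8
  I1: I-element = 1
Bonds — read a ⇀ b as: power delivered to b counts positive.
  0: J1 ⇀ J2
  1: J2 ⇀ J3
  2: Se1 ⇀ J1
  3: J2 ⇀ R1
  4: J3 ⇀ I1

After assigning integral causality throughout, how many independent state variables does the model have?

1  (I1 all integral)

β2 |J1  (source Se1 imposes e)
β0 |J2  (J1: last free bond brings flow in)
β4 |I1  (I1 integral (f out))
β1 |J3  (J3 flow already set via bond 4)
β3 |J2  (J2: bond 1 brought flow, rest push out)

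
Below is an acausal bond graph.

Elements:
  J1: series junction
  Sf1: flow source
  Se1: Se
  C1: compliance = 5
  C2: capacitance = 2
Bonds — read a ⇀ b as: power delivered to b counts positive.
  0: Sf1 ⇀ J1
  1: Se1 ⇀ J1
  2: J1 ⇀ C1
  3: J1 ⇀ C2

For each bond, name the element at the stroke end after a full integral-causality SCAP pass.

#0 |Sf1  (Sf1 fixes flow; stroke at Sf1)
#1 |J1  (Se1 (Se) sets effort on bond)
#2 |J1  (common-f at J1 fixed by 0)
#3 |J1  (1-jn J1 has f-setter on 0)

b0 →Sf1
b1 →J1
b2 →J1
b3 →J1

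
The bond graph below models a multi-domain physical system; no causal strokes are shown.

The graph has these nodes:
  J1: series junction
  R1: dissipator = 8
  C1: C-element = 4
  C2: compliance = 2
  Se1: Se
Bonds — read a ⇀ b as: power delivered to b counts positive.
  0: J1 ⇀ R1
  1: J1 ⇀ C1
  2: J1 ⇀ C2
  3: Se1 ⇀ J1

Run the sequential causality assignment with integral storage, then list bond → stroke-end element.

bond 0 stroke→R1
bond 1 stroke→J1
bond 2 stroke→J1
bond 3 stroke→J1

#3 stroke at J1  (Se1: effort source, stroke at far end)
#1 stroke at J1  (C1: C, integral causality)
#2 stroke at J1  (C2 outputs effort q/C2)
#0 stroke at R1  (closing 1-jn rule on J1)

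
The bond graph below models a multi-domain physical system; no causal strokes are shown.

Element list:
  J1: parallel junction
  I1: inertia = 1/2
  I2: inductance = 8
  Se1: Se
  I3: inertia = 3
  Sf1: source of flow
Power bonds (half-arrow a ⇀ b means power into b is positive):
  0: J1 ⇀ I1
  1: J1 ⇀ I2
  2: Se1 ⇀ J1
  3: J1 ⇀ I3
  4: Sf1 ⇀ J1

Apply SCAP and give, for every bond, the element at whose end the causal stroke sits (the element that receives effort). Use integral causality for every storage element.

#0 →I1
#1 →I2
#2 →J1
#3 →I3
#4 →Sf1

#2 |J1  (source Se1 imposes e)
#4 |Sf1  (Sf1 fixes flow; stroke at Sf1)
#0 |I1  (0-jn J1 has e-setter on 2)
#1 |I2  (J1 effort already set via bond 2)
#3 |I3  (J1: bond 2 brought effort, rest push out)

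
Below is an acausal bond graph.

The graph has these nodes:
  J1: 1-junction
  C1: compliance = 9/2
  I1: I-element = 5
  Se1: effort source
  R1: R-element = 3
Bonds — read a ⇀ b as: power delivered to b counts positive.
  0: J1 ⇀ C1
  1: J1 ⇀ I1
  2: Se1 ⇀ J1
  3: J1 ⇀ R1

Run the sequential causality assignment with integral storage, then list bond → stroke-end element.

b2 stroke at J1  (Se1 fixes effort; stroke away)
b0 stroke at J1  (C1 outputs effort q/C1)
b1 stroke at I1  (prefer integral on I1)
b3 stroke at J1  (common-f at J1 fixed by 1)

β0 →J1
β1 →I1
β2 →J1
β3 →J1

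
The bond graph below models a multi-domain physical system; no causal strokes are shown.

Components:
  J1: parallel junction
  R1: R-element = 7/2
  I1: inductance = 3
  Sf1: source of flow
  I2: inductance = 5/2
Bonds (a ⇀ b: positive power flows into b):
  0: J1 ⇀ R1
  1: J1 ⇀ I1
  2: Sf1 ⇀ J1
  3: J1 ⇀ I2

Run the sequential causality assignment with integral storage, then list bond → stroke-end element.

β2 →Sf1  (Sf1 (Sf) sets flow on bond)
β1 →I1  (I1 outputs flow p/I1)
β3 →I2  (prefer integral on I2)
β0 →J1  (closing 0-jn rule on J1)

#0 |J1
#1 |I1
#2 |Sf1
#3 |I2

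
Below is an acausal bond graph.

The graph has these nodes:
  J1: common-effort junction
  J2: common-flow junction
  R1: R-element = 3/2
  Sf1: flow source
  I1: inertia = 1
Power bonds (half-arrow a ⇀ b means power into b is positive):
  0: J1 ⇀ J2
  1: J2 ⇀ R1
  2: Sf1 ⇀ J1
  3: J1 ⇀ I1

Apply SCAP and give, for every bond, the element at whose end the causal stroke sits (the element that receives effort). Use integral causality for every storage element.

β0 →J1
β1 →J2
β2 →Sf1
β3 →I1

bond 2 stroke→Sf1  (Sf1 fixes flow; stroke at Sf1)
bond 3 stroke→I1  (I1 integral (f out))
bond 0 stroke→J1  (J1 needs exactly one e-in)
bond 1 stroke→J2  (J2: bond 0 brought flow, rest push out)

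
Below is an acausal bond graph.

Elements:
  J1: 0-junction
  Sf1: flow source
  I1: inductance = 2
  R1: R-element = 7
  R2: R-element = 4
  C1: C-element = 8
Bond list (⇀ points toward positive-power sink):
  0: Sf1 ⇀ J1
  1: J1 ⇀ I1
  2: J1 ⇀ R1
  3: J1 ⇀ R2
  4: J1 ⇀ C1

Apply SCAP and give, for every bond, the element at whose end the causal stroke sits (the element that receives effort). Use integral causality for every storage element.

bond 0 |Sf1  (Sf1 (Sf) sets flow on bond)
bond 1 |I1  (I1 integral (f out))
bond 4 |J1  (prefer integral on C1)
bond 2 |R1  (common-e at J1 fixed by 4)
bond 3 |R2  (common-e at J1 fixed by 4)

#0 |Sf1
#1 |I1
#2 |R1
#3 |R2
#4 |J1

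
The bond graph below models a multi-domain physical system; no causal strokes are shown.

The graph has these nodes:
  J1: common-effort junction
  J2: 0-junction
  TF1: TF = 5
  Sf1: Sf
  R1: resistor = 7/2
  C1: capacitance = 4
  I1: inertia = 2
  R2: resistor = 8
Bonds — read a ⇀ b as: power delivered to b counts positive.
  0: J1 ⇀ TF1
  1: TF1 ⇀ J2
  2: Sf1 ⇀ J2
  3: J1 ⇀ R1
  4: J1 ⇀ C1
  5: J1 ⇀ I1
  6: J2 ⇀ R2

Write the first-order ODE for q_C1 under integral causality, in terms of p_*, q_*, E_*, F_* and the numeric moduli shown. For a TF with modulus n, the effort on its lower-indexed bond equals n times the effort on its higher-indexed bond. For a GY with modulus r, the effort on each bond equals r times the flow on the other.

dq_C1/dt = F_Sf1/5 - p_I1/2 - 407*q_C1/5600

β2 stroke→Sf1  (source Sf1 imposes f)
β4 stroke→J1  (prefer integral on C1)
β0 stroke→TF1  (J1: bond 4 brought effort, rest push out)
β3 stroke→R1  (common-e at J1 fixed by 4)
β5 stroke→I1  (common-e at J1 fixed by 4)
β1 stroke→J2  (TF1: transformer flips bond 0)
β6 stroke→R2  (J2: bond 1 brought effort, rest push out)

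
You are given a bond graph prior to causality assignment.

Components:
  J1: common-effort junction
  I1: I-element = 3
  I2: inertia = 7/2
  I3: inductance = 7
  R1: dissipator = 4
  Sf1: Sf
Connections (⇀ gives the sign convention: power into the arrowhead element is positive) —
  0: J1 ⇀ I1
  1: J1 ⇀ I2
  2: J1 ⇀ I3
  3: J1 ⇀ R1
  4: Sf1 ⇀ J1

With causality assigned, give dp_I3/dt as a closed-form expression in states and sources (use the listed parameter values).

dp_I3/dt = 4*F_Sf1 - 4*p_I1/3 - 8*p_I2/7 - 4*p_I3/7

β4 stroke→Sf1  (Sf1: flow source, stroke at near end)
β0 stroke→I1  (I1 outputs flow p/I1)
β1 stroke→I2  (I2 integral (f out))
β2 stroke→I3  (I3: I, integral causality)
β3 stroke→J1  (J1: last free bond brings effort in)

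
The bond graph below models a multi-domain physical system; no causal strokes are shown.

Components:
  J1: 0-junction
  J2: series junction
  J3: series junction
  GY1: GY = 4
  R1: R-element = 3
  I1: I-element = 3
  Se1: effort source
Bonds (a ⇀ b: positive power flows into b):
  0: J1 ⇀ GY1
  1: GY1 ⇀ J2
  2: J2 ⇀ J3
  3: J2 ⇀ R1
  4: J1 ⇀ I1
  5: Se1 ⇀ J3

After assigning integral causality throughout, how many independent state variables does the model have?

1  (I1 all integral)

bond 5 |J3  (Se1 fixes effort; stroke away)
bond 2 |J2  (only one flow-in slot at J3)
bond 4 |I1  (I1 integral (f out))
bond 0 |J1  (J1: last free bond brings effort in)
bond 1 |J2  (GY1: gyrator matches bond 0)
bond 3 |R1  (J2: last free bond brings flow in)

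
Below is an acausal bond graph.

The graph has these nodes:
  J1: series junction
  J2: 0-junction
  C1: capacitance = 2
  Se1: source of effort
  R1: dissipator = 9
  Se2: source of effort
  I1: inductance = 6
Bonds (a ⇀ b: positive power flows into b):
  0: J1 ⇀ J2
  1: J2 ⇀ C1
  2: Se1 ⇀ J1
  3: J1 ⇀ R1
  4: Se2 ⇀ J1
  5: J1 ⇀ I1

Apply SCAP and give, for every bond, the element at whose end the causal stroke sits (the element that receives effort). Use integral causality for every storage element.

#2 stroke at J1  (Se1: effort source, stroke at far end)
#4 stroke at J1  (source Se2 imposes e)
#1 stroke at J2  (prefer integral on C1)
#0 stroke at J1  (common-e at J2 fixed by 1)
#5 stroke at I1  (I1 outputs flow p/I1)
#3 stroke at J1  (common-f at J1 fixed by 5)

bond 0 stroke→J1
bond 1 stroke→J2
bond 2 stroke→J1
bond 3 stroke→J1
bond 4 stroke→J1
bond 5 stroke→I1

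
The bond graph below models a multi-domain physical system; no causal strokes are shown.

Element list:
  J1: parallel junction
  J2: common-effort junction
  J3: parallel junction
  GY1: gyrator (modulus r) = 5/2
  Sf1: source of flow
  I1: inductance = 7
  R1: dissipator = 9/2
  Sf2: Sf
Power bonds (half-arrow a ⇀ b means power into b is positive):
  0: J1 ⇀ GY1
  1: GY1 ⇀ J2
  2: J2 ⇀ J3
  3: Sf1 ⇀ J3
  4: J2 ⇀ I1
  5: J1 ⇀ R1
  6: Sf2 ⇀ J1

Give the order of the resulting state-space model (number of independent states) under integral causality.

1  (I1 all integral)

bond 3 stroke at Sf1  (source Sf1 imposes f)
bond 6 stroke at Sf2  (Sf2 (Sf) sets flow on bond)
bond 2 stroke at J3  (only one effort-in slot at J3)
bond 4 stroke at I1  (I1: I, integral causality)
bond 1 stroke at J2  (J2 needs exactly one e-in)
bond 0 stroke at J1  (GY1: gyrator matches bond 1)
bond 5 stroke at R1  (common-e at J1 fixed by 0)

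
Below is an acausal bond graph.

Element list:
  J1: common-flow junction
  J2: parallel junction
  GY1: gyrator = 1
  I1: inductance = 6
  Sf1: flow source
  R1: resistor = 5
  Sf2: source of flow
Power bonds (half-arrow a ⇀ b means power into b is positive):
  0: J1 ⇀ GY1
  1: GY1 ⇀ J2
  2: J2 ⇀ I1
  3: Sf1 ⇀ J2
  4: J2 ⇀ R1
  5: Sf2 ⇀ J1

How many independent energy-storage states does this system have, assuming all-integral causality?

β3 |Sf1  (source Sf1 imposes f)
β5 |Sf2  (Sf2 fixes flow; stroke at Sf2)
β0 |J1  (J1 flow already set via bond 5)
β1 |J2  (GY1: gyrator matches bond 0)
β2 |I1  (common-e at J2 fixed by 1)
β4 |R1  (common-e at J2 fixed by 1)

1  (I1 all integral)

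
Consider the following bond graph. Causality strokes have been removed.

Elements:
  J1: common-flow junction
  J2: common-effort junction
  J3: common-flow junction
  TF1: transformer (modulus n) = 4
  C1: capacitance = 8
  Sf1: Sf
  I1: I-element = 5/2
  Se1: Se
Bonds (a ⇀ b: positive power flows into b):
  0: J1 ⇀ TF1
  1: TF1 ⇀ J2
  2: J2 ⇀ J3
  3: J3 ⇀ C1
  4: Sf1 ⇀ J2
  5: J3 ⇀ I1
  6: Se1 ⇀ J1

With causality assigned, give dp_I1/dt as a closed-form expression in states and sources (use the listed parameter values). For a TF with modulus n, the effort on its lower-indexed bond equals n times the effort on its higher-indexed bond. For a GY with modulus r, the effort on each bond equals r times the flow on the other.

#4 stroke at Sf1  (source Sf1 imposes f)
#6 stroke at J1  (source Se1 imposes e)
#0 stroke at TF1  (only one flow-in slot at J1)
#1 stroke at J2  (TF1 one-in-one-out from 0)
#2 stroke at J3  (0-jn J2 has e-setter on 1)
#3 stroke at J3  (C1 outputs effort q/C1)
#5 stroke at I1  (J3 needs exactly one f-in)

dp_I1/dt = E_Se1/4 - q_C1/8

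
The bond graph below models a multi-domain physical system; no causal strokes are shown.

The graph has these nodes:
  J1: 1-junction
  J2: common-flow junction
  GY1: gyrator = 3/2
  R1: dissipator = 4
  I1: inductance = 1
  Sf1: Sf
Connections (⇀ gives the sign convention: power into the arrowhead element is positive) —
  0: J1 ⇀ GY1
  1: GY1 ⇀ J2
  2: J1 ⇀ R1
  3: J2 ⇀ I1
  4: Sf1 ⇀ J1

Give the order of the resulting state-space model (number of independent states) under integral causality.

1  (I1 all integral)

#4 →Sf1  (Sf1 (Sf) sets flow on bond)
#0 →J1  (common-f at J1 fixed by 4)
#2 →J1  (J1 flow already set via bond 4)
#1 →J2  (through GY1, causality inverts; strokes same side of GY1)
#3 →I1  (J2 needs exactly one f-in)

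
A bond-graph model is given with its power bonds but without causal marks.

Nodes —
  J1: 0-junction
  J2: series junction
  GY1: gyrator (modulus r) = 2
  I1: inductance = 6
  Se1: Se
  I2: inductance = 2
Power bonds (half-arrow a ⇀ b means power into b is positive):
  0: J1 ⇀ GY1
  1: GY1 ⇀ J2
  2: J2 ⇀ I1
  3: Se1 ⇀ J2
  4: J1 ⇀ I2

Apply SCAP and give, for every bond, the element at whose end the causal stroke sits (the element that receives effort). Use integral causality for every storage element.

β0 |J1
β1 |J2
β2 |I1
β3 |J2
β4 |I2

bond 3 stroke→J2  (Se1: effort source, stroke at far end)
bond 2 stroke→I1  (prefer integral on I1)
bond 1 stroke→J2  (1-jn J2 has f-setter on 2)
bond 0 stroke→J1  (GY GY1: same side as bond 1)
bond 4 stroke→I2  (J1: bond 0 brought effort, rest push out)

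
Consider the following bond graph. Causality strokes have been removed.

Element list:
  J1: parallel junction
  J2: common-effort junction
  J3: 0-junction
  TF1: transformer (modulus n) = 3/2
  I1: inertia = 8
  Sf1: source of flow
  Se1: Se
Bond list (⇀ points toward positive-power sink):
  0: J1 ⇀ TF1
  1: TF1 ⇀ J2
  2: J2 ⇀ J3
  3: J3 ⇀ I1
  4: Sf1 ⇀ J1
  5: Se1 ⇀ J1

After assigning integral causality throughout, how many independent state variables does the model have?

β4 |Sf1  (Sf1 (Sf) sets flow on bond)
β5 |J1  (Se1: effort source, stroke at far end)
β0 |TF1  (J1 effort already set via bond 5)
β1 |J2  (TF1 one-in-one-out from 0)
β2 |J3  (J2: bond 1 brought effort, rest push out)
β3 |I1  (common-e at J3 fixed by 2)

1  (I1 all integral)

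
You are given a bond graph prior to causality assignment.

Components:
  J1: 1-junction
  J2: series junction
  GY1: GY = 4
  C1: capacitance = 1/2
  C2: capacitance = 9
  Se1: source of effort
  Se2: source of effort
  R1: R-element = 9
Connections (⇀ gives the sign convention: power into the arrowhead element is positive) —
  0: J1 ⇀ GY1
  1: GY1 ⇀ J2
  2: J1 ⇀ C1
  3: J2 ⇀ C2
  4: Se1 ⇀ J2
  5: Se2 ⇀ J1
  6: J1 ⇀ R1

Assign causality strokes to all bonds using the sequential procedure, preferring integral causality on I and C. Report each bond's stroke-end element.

bond 4 stroke at J2  (source Se1 imposes e)
bond 5 stroke at J1  (Se2 fixes effort; stroke away)
bond 2 stroke at J1  (C1 outputs effort q/C1)
bond 3 stroke at J2  (C2 outputs effort q/C2)
bond 1 stroke at GY1  (only one flow-in slot at J2)
bond 0 stroke at GY1  (GY1 both-in/both-out from 1)
bond 6 stroke at J1  (common-f at J1 fixed by 0)

b0 |GY1
b1 |GY1
b2 |J1
b3 |J2
b4 |J2
b5 |J1
b6 |J1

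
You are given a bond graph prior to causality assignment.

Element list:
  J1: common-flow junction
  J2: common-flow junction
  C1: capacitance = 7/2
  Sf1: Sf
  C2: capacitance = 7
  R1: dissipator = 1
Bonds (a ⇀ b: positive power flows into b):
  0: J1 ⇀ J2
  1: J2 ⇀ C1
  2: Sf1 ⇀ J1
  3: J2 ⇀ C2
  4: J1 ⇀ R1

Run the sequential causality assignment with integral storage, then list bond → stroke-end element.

b0 |J1
b1 |J2
b2 |Sf1
b3 |J2
b4 |J1

bond 2 stroke at Sf1  (Sf1 fixes flow; stroke at Sf1)
bond 0 stroke at J1  (J1 flow already set via bond 2)
bond 4 stroke at J1  (J1 flow already set via bond 2)
bond 1 stroke at J2  (J2: bond 0 brought flow, rest push out)
bond 3 stroke at J2  (1-jn J2 has f-setter on 0)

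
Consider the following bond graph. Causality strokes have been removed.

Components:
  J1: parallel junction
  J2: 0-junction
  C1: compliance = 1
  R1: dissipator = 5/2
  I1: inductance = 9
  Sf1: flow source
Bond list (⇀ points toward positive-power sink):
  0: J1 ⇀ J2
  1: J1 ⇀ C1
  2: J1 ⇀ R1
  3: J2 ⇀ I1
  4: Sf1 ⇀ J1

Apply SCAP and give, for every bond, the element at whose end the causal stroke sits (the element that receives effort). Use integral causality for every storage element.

#4 stroke at Sf1  (Sf1 (Sf) sets flow on bond)
#1 stroke at J1  (C1: C, integral causality)
#0 stroke at J2  (0-jn J1 has e-setter on 1)
#2 stroke at R1  (common-e at J1 fixed by 1)
#3 stroke at I1  (J2: bond 0 brought effort, rest push out)

bond 0 stroke→J2
bond 1 stroke→J1
bond 2 stroke→R1
bond 3 stroke→I1
bond 4 stroke→Sf1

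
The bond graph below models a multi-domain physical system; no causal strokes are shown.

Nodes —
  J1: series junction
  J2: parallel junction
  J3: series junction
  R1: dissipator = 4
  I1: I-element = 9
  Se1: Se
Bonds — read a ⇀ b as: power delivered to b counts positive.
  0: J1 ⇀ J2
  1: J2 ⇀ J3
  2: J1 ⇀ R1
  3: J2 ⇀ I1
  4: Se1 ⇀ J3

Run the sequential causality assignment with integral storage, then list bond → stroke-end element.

b0 |J1
b1 |J2
b2 |R1
b3 |I1
b4 |J3

bond 4 stroke at J3  (source Se1 imposes e)
bond 1 stroke at J2  (only one flow-in slot at J3)
bond 0 stroke at J1  (0-jn J2 has e-setter on 1)
bond 3 stroke at I1  (common-e at J2 fixed by 1)
bond 2 stroke at R1  (J1 needs exactly one f-in)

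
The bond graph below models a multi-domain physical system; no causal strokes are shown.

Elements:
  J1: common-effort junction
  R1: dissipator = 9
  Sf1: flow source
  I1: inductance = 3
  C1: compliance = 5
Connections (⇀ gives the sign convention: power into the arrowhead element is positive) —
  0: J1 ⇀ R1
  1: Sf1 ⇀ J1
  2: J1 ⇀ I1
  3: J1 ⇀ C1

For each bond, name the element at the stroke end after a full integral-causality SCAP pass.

b0 stroke at R1
b1 stroke at Sf1
b2 stroke at I1
b3 stroke at J1

b1 |Sf1  (Sf1 fixes flow; stroke at Sf1)
b2 |I1  (I1 outputs flow p/I1)
b3 |J1  (C1 integral (e out))
b0 |R1  (common-e at J1 fixed by 3)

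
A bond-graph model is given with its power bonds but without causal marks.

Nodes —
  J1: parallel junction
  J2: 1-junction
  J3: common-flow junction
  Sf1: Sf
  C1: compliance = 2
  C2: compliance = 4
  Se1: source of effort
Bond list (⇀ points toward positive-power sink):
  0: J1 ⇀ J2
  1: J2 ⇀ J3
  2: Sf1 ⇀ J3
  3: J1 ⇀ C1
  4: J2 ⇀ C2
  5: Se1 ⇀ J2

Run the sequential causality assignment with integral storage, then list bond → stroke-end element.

#0 |J2
#1 |J3
#2 |Sf1
#3 |J1
#4 |J2
#5 |J2

#2 →Sf1  (source Sf1 imposes f)
#5 →J2  (Se1: effort source, stroke at far end)
#1 →J3  (common-f at J3 fixed by 2)
#0 →J2  (J2: bond 1 brought flow, rest push out)
#4 →J2  (J2 flow already set via bond 1)
#3 →J1  (J1: last free bond brings effort in)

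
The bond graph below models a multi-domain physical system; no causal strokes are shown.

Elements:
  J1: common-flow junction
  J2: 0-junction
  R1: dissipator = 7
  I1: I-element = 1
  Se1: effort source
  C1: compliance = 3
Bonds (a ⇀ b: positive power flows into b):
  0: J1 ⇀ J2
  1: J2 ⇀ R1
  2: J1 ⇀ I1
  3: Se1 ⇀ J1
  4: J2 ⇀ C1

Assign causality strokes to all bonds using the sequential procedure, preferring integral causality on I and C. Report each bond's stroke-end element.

b3 stroke→J1  (source Se1 imposes e)
b2 stroke→I1  (prefer integral on I1)
b0 stroke→J1  (common-f at J1 fixed by 2)
b4 stroke→J2  (prefer integral on C1)
b1 stroke→R1  (J2 effort already set via bond 4)

bond 0 →J1
bond 1 →R1
bond 2 →I1
bond 3 →J1
bond 4 →J2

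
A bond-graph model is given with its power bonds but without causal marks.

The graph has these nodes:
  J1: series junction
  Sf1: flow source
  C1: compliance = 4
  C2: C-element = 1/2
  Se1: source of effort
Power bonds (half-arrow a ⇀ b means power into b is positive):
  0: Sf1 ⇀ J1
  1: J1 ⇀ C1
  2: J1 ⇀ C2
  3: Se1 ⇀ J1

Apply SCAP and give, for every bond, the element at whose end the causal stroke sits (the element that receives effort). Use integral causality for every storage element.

bond 0 stroke→Sf1  (Sf1: flow source, stroke at near end)
bond 3 stroke→J1  (Se1 (Se) sets effort on bond)
bond 1 stroke→J1  (1-jn J1 has f-setter on 0)
bond 2 stroke→J1  (J1 flow already set via bond 0)

#0 stroke→Sf1
#1 stroke→J1
#2 stroke→J1
#3 stroke→J1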